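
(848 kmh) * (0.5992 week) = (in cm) 8.536e+09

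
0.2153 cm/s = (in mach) 6.323e-06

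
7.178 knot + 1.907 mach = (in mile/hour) 1461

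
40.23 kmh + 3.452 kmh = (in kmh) 43.68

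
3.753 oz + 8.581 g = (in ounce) 4.056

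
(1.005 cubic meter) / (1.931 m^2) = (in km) 0.0005205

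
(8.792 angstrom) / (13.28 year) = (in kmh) 7.558e-18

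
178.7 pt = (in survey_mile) 3.917e-05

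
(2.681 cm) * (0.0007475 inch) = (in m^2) 5.09e-07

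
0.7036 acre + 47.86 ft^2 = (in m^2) 2852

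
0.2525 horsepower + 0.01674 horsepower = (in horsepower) 0.2692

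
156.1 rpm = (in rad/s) 16.35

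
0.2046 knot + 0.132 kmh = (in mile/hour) 0.3175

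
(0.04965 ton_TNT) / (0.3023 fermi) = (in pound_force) 1.545e+23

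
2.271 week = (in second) 1.374e+06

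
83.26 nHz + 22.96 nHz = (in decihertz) 1.062e-06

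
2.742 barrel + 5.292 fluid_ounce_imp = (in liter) 436.1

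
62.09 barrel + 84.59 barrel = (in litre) 2.332e+04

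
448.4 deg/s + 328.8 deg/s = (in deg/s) 777.2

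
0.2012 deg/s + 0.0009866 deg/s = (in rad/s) 0.003529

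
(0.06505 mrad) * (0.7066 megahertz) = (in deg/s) 2634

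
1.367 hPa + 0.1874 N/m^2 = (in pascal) 136.9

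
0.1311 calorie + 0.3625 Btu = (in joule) 383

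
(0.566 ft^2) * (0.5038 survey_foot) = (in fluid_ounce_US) 273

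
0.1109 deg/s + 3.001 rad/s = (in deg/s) 172.1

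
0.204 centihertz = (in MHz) 2.04e-09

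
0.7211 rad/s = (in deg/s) 41.32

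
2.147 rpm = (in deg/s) 12.88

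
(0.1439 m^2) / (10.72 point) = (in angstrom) 3.805e+11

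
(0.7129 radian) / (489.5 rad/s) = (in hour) 4.046e-07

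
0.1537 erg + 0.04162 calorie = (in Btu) 0.0001651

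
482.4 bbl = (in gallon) 2.026e+04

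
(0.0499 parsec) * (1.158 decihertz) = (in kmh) 6.419e+14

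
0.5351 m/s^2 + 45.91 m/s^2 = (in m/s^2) 46.45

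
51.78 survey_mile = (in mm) 8.333e+07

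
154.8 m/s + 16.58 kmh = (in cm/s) 1.594e+04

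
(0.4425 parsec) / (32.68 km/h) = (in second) 1.504e+15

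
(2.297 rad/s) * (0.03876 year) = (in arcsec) 5.791e+11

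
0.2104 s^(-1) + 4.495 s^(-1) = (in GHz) 4.705e-09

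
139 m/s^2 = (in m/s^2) 139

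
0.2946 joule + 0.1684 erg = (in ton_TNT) 7.041e-11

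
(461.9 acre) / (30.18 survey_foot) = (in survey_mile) 126.3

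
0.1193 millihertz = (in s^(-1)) 0.0001193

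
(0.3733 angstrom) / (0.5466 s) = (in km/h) 2.459e-10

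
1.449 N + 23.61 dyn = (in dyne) 1.449e+05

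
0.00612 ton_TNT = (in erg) 2.561e+14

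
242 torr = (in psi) 4.679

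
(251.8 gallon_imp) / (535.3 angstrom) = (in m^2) 2.138e+07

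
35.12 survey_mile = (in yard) 6.181e+04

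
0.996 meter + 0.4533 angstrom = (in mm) 996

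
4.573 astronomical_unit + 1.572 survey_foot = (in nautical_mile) 3.694e+08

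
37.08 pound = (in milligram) 1.682e+07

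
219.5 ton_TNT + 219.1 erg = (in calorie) 2.195e+11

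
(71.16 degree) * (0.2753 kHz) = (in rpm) 3265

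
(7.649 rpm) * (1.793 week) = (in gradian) 5.53e+07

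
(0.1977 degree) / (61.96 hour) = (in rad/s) 1.547e-08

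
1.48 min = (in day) 0.001028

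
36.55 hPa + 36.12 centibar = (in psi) 5.769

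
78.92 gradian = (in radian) 1.24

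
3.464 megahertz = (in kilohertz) 3464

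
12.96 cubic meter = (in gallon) 3424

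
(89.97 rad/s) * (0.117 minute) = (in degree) 3.619e+04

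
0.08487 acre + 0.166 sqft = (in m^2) 343.5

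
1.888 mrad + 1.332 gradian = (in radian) 0.02281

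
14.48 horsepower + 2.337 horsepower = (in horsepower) 16.82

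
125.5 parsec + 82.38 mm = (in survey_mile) 2.406e+15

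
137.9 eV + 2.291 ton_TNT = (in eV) 5.983e+28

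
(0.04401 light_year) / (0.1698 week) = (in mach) 1.191e+07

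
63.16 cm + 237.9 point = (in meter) 0.7155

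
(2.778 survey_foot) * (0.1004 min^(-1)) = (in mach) 4.161e-06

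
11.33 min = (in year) 2.156e-05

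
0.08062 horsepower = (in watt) 60.12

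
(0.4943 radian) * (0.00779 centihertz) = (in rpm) 0.0003677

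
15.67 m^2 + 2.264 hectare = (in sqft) 2.439e+05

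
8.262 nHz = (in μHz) 0.008262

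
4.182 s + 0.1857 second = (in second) 4.368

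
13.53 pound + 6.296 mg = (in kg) 6.137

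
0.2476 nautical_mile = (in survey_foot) 1504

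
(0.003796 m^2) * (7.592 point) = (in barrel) 6.395e-05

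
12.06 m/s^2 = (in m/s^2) 12.06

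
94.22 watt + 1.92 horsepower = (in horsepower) 2.046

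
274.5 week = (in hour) 4.612e+04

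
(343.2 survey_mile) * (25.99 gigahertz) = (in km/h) 5.168e+16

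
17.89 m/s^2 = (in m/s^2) 17.89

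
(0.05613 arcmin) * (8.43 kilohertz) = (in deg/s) 7.886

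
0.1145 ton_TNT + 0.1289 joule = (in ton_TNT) 0.1145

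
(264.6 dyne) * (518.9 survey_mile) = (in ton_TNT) 5.281e-07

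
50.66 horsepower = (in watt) 3.778e+04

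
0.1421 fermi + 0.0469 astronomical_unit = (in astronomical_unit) 0.0469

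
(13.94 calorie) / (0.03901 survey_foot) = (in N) 4905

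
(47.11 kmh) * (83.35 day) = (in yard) 1.031e+08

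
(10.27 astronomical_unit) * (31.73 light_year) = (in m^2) 4.612e+29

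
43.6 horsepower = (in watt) 3.251e+04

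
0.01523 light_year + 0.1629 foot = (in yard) 1.576e+14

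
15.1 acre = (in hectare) 6.111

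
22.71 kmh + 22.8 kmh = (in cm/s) 1264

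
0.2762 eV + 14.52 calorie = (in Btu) 0.05758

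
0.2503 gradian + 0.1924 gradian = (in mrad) 6.954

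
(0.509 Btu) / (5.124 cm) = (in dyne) 1.048e+09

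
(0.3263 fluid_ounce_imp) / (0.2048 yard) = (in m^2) 4.951e-05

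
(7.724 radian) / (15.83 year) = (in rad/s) 1.547e-08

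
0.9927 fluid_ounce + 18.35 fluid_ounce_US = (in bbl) 0.003598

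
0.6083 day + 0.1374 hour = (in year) 0.001682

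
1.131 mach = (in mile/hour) 861.5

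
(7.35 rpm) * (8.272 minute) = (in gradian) 2.432e+04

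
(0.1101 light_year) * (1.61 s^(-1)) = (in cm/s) 1.677e+17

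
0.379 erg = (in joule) 3.79e-08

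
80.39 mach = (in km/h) 9.854e+04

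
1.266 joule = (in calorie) 0.3026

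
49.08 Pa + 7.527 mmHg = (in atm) 0.01039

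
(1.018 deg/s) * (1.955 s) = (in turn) 0.005528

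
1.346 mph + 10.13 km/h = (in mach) 0.01003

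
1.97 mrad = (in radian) 0.00197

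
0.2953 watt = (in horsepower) 0.000396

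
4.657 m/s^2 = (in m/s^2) 4.657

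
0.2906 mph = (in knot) 0.2525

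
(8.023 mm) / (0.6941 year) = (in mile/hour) 8.199e-10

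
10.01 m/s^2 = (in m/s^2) 10.01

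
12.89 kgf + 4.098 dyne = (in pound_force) 28.42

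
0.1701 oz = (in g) 4.822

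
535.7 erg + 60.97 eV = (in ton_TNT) 1.28e-14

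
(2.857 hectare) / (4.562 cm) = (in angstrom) 6.263e+15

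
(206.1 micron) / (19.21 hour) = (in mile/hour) 6.667e-09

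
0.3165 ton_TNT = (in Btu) 1.255e+06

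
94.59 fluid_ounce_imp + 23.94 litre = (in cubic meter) 0.02663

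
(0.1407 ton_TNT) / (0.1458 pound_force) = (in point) 2.573e+12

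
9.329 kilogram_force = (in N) 91.49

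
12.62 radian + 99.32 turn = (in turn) 101.3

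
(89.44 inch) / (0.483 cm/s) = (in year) 1.491e-05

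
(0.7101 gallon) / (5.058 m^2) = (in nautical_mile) 2.87e-07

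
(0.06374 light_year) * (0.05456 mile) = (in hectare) 5.295e+12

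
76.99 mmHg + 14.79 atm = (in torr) 1.132e+04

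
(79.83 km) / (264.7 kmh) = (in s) 1086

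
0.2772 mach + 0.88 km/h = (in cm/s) 9463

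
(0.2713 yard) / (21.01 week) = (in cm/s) 1.952e-06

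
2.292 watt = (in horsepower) 0.003074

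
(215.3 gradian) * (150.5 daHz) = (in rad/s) 5090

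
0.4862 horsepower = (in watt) 362.6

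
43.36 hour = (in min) 2602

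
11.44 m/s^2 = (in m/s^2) 11.44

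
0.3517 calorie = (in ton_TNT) 3.517e-10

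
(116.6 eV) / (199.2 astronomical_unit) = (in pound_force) 1.409e-31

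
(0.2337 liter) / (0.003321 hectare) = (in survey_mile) 4.373e-09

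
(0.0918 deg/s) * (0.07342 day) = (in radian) 10.16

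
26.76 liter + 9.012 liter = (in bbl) 0.225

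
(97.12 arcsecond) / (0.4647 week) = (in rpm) 1.6e-08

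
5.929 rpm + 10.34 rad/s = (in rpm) 104.7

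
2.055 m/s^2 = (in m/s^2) 2.055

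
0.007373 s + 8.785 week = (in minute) 8.855e+04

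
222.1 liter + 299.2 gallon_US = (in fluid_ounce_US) 4.581e+04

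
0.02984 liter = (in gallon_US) 0.007883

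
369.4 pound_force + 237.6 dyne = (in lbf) 369.4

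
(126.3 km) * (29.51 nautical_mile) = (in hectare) 6.903e+05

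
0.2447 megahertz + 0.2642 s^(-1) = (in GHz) 0.0002447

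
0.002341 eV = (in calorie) 8.964e-23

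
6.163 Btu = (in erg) 6.502e+10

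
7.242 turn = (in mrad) 4.55e+04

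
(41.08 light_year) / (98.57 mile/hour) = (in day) 1.021e+11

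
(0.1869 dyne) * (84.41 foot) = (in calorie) 1.149e-05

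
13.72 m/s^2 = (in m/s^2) 13.72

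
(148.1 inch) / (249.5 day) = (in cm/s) 1.745e-05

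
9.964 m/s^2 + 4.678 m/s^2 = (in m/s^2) 14.64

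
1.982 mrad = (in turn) 0.0003154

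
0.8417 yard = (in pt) 2182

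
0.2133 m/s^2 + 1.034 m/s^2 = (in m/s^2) 1.247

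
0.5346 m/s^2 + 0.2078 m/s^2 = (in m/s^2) 0.7424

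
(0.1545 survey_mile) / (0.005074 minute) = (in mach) 2.399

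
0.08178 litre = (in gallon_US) 0.0216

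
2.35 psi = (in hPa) 162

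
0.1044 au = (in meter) 1.562e+10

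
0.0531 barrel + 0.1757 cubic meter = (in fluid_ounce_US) 6227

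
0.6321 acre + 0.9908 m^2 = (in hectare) 0.2559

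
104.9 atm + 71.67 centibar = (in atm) 105.6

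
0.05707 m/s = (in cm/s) 5.707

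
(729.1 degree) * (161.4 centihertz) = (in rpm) 196.1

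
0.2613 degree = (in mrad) 4.561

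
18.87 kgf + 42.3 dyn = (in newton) 185.1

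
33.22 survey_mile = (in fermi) 5.346e+19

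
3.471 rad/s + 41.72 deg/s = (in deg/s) 240.6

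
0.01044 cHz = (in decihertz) 0.001044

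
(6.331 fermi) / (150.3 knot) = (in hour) 2.274e-20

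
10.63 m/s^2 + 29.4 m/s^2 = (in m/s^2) 40.03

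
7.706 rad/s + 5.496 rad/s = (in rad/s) 13.2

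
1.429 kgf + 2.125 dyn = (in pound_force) 3.15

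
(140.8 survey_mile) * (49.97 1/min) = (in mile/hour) 4.221e+05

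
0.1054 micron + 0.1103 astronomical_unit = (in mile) 1.025e+07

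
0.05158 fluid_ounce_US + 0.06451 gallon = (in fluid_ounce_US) 8.309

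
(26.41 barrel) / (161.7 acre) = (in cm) 0.0006417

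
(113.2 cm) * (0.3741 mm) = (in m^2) 0.0004235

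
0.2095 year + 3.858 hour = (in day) 76.63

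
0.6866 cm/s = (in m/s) 0.006866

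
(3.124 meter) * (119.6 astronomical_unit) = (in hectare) 5.589e+09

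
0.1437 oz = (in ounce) 0.1437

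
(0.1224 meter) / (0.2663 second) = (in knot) 0.8935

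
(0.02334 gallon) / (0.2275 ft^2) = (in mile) 2.597e-06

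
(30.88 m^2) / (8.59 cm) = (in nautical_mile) 0.1941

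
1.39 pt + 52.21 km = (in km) 52.21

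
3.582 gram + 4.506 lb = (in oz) 72.22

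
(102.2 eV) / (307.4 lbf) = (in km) 1.197e-23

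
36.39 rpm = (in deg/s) 218.3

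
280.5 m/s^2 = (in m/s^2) 280.5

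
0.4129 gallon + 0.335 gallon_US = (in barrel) 0.01781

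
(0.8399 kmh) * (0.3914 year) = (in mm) 2.88e+09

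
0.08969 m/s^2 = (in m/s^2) 0.08969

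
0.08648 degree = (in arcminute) 5.189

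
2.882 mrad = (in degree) 0.1651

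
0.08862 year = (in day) 32.35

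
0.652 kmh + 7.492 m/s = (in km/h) 27.62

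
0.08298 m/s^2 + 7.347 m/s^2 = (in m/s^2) 7.43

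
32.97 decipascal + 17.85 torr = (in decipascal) 2.383e+04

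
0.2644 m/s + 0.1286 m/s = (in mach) 0.001154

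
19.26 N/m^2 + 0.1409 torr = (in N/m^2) 38.05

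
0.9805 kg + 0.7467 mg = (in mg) 9.805e+05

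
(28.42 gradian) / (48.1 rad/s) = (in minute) 0.0001547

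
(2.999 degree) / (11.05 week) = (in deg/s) 4.487e-07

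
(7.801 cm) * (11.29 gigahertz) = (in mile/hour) 1.97e+09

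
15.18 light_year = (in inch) 5.654e+18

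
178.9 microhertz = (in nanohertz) 1.789e+05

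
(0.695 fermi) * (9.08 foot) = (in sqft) 2.07e-14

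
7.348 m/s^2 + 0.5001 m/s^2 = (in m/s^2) 7.848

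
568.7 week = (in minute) 5.732e+06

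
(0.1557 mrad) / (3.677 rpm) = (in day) 4.68e-09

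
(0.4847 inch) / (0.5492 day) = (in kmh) 9.34e-07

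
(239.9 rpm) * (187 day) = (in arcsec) 8.372e+13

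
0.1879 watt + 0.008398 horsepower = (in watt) 6.45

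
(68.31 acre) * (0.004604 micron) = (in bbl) 0.008005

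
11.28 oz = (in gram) 319.8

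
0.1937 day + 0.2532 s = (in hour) 4.649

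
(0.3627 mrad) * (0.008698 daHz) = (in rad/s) 3.155e-05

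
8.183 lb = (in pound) 8.183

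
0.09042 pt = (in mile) 1.982e-08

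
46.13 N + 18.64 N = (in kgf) 6.605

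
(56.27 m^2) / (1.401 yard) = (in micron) 4.392e+07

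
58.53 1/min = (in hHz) 0.009755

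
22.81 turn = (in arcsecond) 2.956e+07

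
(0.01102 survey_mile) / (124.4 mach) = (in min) 6.978e-06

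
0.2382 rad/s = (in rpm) 2.275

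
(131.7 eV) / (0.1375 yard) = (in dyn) 1.678e-11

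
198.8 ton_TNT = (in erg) 8.318e+18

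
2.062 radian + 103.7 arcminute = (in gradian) 133.2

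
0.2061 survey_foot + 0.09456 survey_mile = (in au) 1.018e-09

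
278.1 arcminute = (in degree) 4.635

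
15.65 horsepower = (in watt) 1.167e+04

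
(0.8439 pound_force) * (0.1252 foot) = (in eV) 8.941e+17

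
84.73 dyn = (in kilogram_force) 8.64e-05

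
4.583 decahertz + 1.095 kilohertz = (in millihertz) 1.141e+06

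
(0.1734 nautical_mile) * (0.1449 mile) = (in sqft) 8.061e+05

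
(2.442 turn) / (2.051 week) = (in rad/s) 1.237e-05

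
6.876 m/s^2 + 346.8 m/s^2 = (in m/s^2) 353.7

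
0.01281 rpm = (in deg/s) 0.07686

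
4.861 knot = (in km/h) 9.003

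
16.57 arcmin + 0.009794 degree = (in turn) 0.0007943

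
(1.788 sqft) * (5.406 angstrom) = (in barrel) 5.648e-10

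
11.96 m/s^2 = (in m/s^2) 11.96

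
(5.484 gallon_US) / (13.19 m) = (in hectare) 1.574e-07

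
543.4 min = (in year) 0.001034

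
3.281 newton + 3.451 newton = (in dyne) 6.732e+05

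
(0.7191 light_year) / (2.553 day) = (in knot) 5.995e+10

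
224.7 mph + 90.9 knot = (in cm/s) 1.472e+04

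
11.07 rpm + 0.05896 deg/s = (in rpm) 11.08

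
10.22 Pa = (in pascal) 10.22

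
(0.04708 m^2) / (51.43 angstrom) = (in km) 9154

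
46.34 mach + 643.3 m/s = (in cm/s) 1.642e+06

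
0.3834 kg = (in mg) 3.834e+05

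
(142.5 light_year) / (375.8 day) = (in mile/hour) 9.288e+10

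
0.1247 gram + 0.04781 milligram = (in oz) 0.0044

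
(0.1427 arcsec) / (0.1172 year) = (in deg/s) 1.072e-11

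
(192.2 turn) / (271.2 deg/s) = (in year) 8.09e-06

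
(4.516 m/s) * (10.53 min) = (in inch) 1.123e+05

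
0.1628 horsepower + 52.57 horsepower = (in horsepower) 52.73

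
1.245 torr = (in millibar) 1.66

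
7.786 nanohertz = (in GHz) 7.786e-18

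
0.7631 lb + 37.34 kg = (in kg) 37.69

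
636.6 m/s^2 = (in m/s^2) 636.6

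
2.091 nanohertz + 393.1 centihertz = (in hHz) 0.03931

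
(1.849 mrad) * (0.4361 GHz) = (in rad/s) 8.063e+05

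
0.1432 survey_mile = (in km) 0.2305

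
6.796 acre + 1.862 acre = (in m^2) 3.504e+04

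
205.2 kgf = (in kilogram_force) 205.2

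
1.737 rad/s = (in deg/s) 99.52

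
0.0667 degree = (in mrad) 1.164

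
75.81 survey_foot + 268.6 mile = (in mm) 4.323e+08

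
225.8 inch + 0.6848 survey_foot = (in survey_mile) 0.003693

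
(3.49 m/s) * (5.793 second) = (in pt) 5.731e+04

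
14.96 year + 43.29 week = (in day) 5763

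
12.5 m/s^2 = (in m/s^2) 12.5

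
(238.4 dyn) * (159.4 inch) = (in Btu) 9.149e-06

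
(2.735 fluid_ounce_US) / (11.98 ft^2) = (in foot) 0.0002384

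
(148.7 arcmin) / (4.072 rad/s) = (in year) 3.368e-10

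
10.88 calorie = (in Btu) 0.04315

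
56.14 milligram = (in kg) 5.614e-05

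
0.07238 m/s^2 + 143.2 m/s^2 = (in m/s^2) 143.3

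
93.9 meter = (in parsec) 3.043e-15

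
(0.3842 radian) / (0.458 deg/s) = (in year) 1.524e-06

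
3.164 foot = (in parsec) 3.125e-17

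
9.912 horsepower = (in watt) 7391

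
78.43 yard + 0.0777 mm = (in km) 0.07172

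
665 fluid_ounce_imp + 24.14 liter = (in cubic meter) 0.04303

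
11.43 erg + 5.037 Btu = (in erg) 5.314e+10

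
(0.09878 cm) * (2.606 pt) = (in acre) 2.244e-10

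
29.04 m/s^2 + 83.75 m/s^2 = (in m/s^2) 112.8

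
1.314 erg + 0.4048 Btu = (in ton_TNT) 1.021e-07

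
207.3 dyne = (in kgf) 0.0002114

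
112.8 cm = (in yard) 1.234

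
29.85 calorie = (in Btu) 0.1184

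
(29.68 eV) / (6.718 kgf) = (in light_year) 7.629e-36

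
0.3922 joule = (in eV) 2.448e+18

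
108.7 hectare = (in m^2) 1.087e+06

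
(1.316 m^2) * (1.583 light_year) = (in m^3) 1.971e+16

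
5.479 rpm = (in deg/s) 32.87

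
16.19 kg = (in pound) 35.69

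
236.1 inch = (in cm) 599.7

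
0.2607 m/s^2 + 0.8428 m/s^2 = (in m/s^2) 1.103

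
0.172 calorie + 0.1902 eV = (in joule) 0.7196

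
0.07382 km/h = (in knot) 0.03986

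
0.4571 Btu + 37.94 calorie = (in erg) 6.41e+09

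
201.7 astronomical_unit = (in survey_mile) 1.875e+10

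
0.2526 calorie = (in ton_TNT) 2.526e-10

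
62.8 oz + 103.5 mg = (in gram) 1780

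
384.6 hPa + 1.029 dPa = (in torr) 288.5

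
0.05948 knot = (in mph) 0.06845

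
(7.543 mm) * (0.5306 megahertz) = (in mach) 11.75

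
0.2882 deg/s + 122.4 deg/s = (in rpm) 20.45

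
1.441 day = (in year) 0.003948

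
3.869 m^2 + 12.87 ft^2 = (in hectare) 0.0005065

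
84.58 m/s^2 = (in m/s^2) 84.58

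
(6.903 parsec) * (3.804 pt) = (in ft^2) 3.077e+15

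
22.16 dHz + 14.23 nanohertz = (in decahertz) 0.2216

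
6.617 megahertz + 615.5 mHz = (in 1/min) 3.97e+08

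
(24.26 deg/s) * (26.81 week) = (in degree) 3.934e+08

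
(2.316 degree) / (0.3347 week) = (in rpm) 1.907e-06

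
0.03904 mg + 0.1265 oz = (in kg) 0.003586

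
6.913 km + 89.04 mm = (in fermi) 6.913e+18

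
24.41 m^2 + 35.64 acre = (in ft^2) 1.553e+06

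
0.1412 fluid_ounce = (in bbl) 2.626e-05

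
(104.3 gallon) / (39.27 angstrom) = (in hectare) 1.005e+04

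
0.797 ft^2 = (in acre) 1.83e-05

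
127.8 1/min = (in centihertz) 213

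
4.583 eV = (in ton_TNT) 1.755e-28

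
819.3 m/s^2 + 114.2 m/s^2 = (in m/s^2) 933.5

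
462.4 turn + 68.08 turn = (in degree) 1.91e+05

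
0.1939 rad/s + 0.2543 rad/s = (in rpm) 4.28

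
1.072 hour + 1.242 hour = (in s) 8330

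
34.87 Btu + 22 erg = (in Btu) 34.87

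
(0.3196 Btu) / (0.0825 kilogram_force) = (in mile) 0.259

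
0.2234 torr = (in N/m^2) 29.78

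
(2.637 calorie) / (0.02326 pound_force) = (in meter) 106.6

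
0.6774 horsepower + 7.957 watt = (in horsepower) 0.6881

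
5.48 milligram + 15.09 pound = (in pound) 15.09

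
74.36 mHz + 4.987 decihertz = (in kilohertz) 0.0005731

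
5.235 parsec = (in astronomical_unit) 1.08e+06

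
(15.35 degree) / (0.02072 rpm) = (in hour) 0.0343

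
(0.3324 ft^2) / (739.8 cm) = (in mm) 4.174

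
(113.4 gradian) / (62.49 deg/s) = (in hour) 0.0004537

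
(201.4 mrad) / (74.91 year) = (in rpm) 8.141e-10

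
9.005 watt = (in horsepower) 0.01208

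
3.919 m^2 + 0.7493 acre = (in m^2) 3036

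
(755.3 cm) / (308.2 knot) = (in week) 7.877e-08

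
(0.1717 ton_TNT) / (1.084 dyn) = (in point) 1.879e+17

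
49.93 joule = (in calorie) 11.93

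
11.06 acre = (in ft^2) 4.818e+05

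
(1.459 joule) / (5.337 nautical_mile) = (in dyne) 14.76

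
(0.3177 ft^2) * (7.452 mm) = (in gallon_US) 0.0581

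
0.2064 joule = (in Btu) 0.0001956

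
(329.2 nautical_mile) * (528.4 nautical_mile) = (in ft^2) 6.422e+12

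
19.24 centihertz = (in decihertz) 1.924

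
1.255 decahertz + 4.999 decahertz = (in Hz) 62.54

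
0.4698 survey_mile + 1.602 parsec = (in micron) 4.943e+22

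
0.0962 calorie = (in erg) 4.025e+06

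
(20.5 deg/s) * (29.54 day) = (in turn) 1.453e+05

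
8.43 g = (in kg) 0.00843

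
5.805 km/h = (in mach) 0.004736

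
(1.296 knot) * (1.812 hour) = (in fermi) 4.349e+18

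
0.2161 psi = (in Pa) 1490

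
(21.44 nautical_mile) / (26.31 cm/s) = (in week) 0.2495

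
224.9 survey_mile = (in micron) 3.619e+11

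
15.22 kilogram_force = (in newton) 149.3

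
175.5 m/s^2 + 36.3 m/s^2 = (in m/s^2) 211.8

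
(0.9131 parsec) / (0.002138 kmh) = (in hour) 1.318e+16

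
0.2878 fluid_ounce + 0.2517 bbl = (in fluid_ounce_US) 1353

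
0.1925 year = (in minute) 1.012e+05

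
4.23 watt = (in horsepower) 0.005673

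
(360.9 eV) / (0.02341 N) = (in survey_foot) 8.104e-15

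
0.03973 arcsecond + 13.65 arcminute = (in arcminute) 13.65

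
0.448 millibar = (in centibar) 0.0448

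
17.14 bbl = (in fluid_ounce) 9.214e+04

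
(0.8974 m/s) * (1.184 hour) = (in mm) 3.825e+06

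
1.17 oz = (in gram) 33.17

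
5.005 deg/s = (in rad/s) 0.08735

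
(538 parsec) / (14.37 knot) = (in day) 2.599e+13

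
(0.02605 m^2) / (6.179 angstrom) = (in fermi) 4.216e+22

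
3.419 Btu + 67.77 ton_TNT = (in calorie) 6.777e+10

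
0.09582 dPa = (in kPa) 9.582e-06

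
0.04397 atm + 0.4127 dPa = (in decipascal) 4.455e+04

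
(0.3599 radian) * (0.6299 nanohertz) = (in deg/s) 1.299e-08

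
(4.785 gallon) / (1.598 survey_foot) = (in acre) 9.189e-06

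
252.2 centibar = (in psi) 36.58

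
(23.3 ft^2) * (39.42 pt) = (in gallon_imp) 6.622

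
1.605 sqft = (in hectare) 1.491e-05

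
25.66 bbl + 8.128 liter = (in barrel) 25.71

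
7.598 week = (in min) 7.659e+04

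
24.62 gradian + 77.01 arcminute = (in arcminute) 1406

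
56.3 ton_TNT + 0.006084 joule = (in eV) 1.47e+30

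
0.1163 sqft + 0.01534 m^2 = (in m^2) 0.02614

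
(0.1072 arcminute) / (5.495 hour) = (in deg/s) 9.032e-08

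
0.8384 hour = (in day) 0.03493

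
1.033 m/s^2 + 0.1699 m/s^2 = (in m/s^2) 1.203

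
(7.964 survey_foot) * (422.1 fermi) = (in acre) 2.532e-16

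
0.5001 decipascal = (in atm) 4.936e-07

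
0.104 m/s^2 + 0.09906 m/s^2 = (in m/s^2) 0.2031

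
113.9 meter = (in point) 3.229e+05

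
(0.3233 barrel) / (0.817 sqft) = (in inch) 26.66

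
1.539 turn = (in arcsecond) 1.995e+06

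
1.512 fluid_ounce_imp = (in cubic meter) 4.296e-05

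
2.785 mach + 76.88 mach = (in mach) 79.66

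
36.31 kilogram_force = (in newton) 356.1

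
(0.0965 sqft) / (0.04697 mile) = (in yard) 0.0001297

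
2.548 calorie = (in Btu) 0.0101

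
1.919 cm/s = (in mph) 0.04293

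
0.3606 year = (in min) 1.895e+05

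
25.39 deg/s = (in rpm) 4.232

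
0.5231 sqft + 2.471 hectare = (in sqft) 2.66e+05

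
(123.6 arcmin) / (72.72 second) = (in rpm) 0.004721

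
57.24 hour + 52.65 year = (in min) 2.768e+07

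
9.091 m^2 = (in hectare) 0.0009091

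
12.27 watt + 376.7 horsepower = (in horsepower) 376.7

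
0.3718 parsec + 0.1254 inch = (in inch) 4.517e+17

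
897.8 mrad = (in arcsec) 1.852e+05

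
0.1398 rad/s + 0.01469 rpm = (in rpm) 1.35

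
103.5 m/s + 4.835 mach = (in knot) 3401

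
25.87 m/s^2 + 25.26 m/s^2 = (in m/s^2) 51.13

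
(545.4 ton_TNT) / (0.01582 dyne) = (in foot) 4.732e+19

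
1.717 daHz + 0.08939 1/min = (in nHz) 1.717e+10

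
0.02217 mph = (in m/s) 0.009911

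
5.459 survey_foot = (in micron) 1.664e+06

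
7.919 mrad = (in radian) 0.007919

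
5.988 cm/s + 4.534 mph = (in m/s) 2.087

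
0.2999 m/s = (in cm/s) 29.99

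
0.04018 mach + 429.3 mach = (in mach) 429.3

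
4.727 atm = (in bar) 4.79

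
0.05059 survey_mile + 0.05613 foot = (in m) 81.43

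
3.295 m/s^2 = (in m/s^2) 3.295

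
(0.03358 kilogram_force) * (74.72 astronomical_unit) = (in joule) 3.681e+12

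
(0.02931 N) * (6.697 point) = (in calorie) 1.655e-05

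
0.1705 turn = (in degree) 61.38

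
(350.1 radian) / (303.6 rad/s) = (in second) 1.153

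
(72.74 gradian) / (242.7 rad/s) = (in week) 7.784e-09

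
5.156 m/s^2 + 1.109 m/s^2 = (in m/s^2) 6.265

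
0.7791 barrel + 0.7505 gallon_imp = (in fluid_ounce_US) 4304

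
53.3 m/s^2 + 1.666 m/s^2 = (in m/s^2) 54.97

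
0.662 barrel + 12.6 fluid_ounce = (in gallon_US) 27.9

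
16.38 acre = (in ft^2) 7.135e+05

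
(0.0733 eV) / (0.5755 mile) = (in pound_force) 2.851e-24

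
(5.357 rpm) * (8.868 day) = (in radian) 4.298e+05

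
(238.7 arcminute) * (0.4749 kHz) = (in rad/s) 32.97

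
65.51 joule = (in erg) 6.551e+08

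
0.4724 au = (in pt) 2.003e+14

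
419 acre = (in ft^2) 1.825e+07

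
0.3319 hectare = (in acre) 0.8201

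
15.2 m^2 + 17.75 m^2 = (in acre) 0.008142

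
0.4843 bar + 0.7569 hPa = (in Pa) 4.851e+04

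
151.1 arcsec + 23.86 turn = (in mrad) 1.499e+05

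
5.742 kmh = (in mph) 3.568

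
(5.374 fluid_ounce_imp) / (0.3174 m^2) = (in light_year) 5.085e-20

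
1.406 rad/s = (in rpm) 13.43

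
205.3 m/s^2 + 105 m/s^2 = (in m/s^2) 310.3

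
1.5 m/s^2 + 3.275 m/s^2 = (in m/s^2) 4.775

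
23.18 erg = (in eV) 1.447e+13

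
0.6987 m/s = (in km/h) 2.515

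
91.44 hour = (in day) 3.81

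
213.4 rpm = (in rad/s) 22.35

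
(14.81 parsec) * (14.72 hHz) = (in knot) 1.308e+21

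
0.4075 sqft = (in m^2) 0.03786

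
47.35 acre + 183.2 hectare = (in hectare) 202.4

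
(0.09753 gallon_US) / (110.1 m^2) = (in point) 0.009505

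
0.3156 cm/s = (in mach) 9.269e-06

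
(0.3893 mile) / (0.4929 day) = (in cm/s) 1.471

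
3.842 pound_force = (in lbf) 3.842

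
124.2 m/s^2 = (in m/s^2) 124.2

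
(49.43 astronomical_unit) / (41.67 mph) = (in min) 6.616e+09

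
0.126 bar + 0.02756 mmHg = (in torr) 94.54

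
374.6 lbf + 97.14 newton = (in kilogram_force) 179.8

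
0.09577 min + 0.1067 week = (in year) 0.002046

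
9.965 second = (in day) 0.0001153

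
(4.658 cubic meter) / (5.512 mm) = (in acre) 0.2088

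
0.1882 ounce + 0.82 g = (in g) 6.155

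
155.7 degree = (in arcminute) 9342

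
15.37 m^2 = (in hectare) 0.001537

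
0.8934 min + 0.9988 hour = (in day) 0.04224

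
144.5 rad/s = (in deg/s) 8279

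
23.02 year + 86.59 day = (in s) 7.334e+08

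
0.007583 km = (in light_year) 8.015e-16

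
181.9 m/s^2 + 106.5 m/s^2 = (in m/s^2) 288.4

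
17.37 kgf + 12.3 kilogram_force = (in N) 291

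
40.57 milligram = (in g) 0.04057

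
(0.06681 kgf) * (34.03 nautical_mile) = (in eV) 2.577e+23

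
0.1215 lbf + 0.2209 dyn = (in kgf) 0.05511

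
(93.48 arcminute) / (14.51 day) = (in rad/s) 2.169e-08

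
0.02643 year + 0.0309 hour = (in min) 1.389e+04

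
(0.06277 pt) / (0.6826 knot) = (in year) 2e-12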